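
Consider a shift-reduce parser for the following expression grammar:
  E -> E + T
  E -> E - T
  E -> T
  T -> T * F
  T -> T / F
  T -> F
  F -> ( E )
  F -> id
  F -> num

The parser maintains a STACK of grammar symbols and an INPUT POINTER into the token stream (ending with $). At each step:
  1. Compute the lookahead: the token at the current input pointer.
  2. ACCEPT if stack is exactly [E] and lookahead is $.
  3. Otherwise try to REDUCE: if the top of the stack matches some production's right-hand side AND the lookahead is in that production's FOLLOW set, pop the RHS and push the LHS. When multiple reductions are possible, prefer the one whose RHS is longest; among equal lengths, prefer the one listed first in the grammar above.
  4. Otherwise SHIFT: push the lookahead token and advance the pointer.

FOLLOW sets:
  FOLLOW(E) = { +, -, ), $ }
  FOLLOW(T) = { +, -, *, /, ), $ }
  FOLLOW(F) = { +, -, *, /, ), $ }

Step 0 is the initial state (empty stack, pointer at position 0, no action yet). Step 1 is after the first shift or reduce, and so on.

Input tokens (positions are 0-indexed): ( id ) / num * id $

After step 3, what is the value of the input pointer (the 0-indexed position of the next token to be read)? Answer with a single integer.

Answer: 2

Derivation:
Step 1: shift (. Stack=[(] ptr=1 lookahead=id remaining=[id ) / num * id $]
Step 2: shift id. Stack=[( id] ptr=2 lookahead=) remaining=[) / num * id $]
Step 3: reduce F->id. Stack=[( F] ptr=2 lookahead=) remaining=[) / num * id $]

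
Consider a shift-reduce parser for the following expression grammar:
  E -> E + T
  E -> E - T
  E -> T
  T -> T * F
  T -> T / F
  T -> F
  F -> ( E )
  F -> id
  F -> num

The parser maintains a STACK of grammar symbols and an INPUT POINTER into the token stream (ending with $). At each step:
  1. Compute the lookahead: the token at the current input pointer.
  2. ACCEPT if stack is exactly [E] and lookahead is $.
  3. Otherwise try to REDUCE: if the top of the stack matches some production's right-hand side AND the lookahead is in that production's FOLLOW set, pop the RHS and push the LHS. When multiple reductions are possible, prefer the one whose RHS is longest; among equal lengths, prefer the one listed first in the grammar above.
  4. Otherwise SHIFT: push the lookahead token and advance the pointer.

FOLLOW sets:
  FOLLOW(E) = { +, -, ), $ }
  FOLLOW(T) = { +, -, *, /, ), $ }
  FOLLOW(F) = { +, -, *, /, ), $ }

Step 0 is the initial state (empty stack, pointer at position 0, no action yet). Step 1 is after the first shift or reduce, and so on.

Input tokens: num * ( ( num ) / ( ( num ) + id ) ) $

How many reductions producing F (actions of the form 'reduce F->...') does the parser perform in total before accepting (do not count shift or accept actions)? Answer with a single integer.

Answer: 8

Derivation:
Step 1: shift num. Stack=[num] ptr=1 lookahead=* remaining=[* ( ( num ) / ( ( num ) + id ) ) $]
Step 2: reduce F->num. Stack=[F] ptr=1 lookahead=* remaining=[* ( ( num ) / ( ( num ) + id ) ) $]
Step 3: reduce T->F. Stack=[T] ptr=1 lookahead=* remaining=[* ( ( num ) / ( ( num ) + id ) ) $]
Step 4: shift *. Stack=[T *] ptr=2 lookahead=( remaining=[( ( num ) / ( ( num ) + id ) ) $]
Step 5: shift (. Stack=[T * (] ptr=3 lookahead=( remaining=[( num ) / ( ( num ) + id ) ) $]
Step 6: shift (. Stack=[T * ( (] ptr=4 lookahead=num remaining=[num ) / ( ( num ) + id ) ) $]
Step 7: shift num. Stack=[T * ( ( num] ptr=5 lookahead=) remaining=[) / ( ( num ) + id ) ) $]
Step 8: reduce F->num. Stack=[T * ( ( F] ptr=5 lookahead=) remaining=[) / ( ( num ) + id ) ) $]
Step 9: reduce T->F. Stack=[T * ( ( T] ptr=5 lookahead=) remaining=[) / ( ( num ) + id ) ) $]
Step 10: reduce E->T. Stack=[T * ( ( E] ptr=5 lookahead=) remaining=[) / ( ( num ) + id ) ) $]
Step 11: shift ). Stack=[T * ( ( E )] ptr=6 lookahead=/ remaining=[/ ( ( num ) + id ) ) $]
Step 12: reduce F->( E ). Stack=[T * ( F] ptr=6 lookahead=/ remaining=[/ ( ( num ) + id ) ) $]
Step 13: reduce T->F. Stack=[T * ( T] ptr=6 lookahead=/ remaining=[/ ( ( num ) + id ) ) $]
Step 14: shift /. Stack=[T * ( T /] ptr=7 lookahead=( remaining=[( ( num ) + id ) ) $]
Step 15: shift (. Stack=[T * ( T / (] ptr=8 lookahead=( remaining=[( num ) + id ) ) $]
Step 16: shift (. Stack=[T * ( T / ( (] ptr=9 lookahead=num remaining=[num ) + id ) ) $]
Step 17: shift num. Stack=[T * ( T / ( ( num] ptr=10 lookahead=) remaining=[) + id ) ) $]
Step 18: reduce F->num. Stack=[T * ( T / ( ( F] ptr=10 lookahead=) remaining=[) + id ) ) $]
Step 19: reduce T->F. Stack=[T * ( T / ( ( T] ptr=10 lookahead=) remaining=[) + id ) ) $]
Step 20: reduce E->T. Stack=[T * ( T / ( ( E] ptr=10 lookahead=) remaining=[) + id ) ) $]
Step 21: shift ). Stack=[T * ( T / ( ( E )] ptr=11 lookahead=+ remaining=[+ id ) ) $]
Step 22: reduce F->( E ). Stack=[T * ( T / ( F] ptr=11 lookahead=+ remaining=[+ id ) ) $]
Step 23: reduce T->F. Stack=[T * ( T / ( T] ptr=11 lookahead=+ remaining=[+ id ) ) $]
Step 24: reduce E->T. Stack=[T * ( T / ( E] ptr=11 lookahead=+ remaining=[+ id ) ) $]
Step 25: shift +. Stack=[T * ( T / ( E +] ptr=12 lookahead=id remaining=[id ) ) $]
Step 26: shift id. Stack=[T * ( T / ( E + id] ptr=13 lookahead=) remaining=[) ) $]
Step 27: reduce F->id. Stack=[T * ( T / ( E + F] ptr=13 lookahead=) remaining=[) ) $]
Step 28: reduce T->F. Stack=[T * ( T / ( E + T] ptr=13 lookahead=) remaining=[) ) $]
Step 29: reduce E->E + T. Stack=[T * ( T / ( E] ptr=13 lookahead=) remaining=[) ) $]
Step 30: shift ). Stack=[T * ( T / ( E )] ptr=14 lookahead=) remaining=[) $]
Step 31: reduce F->( E ). Stack=[T * ( T / F] ptr=14 lookahead=) remaining=[) $]
Step 32: reduce T->T / F. Stack=[T * ( T] ptr=14 lookahead=) remaining=[) $]
Step 33: reduce E->T. Stack=[T * ( E] ptr=14 lookahead=) remaining=[) $]
Step 34: shift ). Stack=[T * ( E )] ptr=15 lookahead=$ remaining=[$]
Step 35: reduce F->( E ). Stack=[T * F] ptr=15 lookahead=$ remaining=[$]
Step 36: reduce T->T * F. Stack=[T] ptr=15 lookahead=$ remaining=[$]
Step 37: reduce E->T. Stack=[E] ptr=15 lookahead=$ remaining=[$]
Step 38: accept. Stack=[E] ptr=15 lookahead=$ remaining=[$]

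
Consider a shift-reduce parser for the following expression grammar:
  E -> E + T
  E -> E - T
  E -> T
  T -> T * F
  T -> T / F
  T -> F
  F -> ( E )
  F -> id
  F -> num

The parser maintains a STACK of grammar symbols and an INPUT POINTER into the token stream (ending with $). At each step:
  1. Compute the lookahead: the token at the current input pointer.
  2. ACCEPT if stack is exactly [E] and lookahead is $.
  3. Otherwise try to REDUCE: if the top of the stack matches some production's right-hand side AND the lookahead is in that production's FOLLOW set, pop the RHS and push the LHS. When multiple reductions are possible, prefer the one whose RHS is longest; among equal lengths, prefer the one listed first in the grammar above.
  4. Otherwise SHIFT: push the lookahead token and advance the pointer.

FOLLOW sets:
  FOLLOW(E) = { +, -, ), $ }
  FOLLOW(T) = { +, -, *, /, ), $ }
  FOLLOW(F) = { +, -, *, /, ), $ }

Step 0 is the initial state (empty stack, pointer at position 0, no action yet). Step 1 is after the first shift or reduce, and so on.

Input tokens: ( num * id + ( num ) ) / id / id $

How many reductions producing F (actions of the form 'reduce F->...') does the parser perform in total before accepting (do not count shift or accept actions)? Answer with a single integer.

Step 1: shift (. Stack=[(] ptr=1 lookahead=num remaining=[num * id + ( num ) ) / id / id $]
Step 2: shift num. Stack=[( num] ptr=2 lookahead=* remaining=[* id + ( num ) ) / id / id $]
Step 3: reduce F->num. Stack=[( F] ptr=2 lookahead=* remaining=[* id + ( num ) ) / id / id $]
Step 4: reduce T->F. Stack=[( T] ptr=2 lookahead=* remaining=[* id + ( num ) ) / id / id $]
Step 5: shift *. Stack=[( T *] ptr=3 lookahead=id remaining=[id + ( num ) ) / id / id $]
Step 6: shift id. Stack=[( T * id] ptr=4 lookahead=+ remaining=[+ ( num ) ) / id / id $]
Step 7: reduce F->id. Stack=[( T * F] ptr=4 lookahead=+ remaining=[+ ( num ) ) / id / id $]
Step 8: reduce T->T * F. Stack=[( T] ptr=4 lookahead=+ remaining=[+ ( num ) ) / id / id $]
Step 9: reduce E->T. Stack=[( E] ptr=4 lookahead=+ remaining=[+ ( num ) ) / id / id $]
Step 10: shift +. Stack=[( E +] ptr=5 lookahead=( remaining=[( num ) ) / id / id $]
Step 11: shift (. Stack=[( E + (] ptr=6 lookahead=num remaining=[num ) ) / id / id $]
Step 12: shift num. Stack=[( E + ( num] ptr=7 lookahead=) remaining=[) ) / id / id $]
Step 13: reduce F->num. Stack=[( E + ( F] ptr=7 lookahead=) remaining=[) ) / id / id $]
Step 14: reduce T->F. Stack=[( E + ( T] ptr=7 lookahead=) remaining=[) ) / id / id $]
Step 15: reduce E->T. Stack=[( E + ( E] ptr=7 lookahead=) remaining=[) ) / id / id $]
Step 16: shift ). Stack=[( E + ( E )] ptr=8 lookahead=) remaining=[) / id / id $]
Step 17: reduce F->( E ). Stack=[( E + F] ptr=8 lookahead=) remaining=[) / id / id $]
Step 18: reduce T->F. Stack=[( E + T] ptr=8 lookahead=) remaining=[) / id / id $]
Step 19: reduce E->E + T. Stack=[( E] ptr=8 lookahead=) remaining=[) / id / id $]
Step 20: shift ). Stack=[( E )] ptr=9 lookahead=/ remaining=[/ id / id $]
Step 21: reduce F->( E ). Stack=[F] ptr=9 lookahead=/ remaining=[/ id / id $]
Step 22: reduce T->F. Stack=[T] ptr=9 lookahead=/ remaining=[/ id / id $]
Step 23: shift /. Stack=[T /] ptr=10 lookahead=id remaining=[id / id $]
Step 24: shift id. Stack=[T / id] ptr=11 lookahead=/ remaining=[/ id $]
Step 25: reduce F->id. Stack=[T / F] ptr=11 lookahead=/ remaining=[/ id $]
Step 26: reduce T->T / F. Stack=[T] ptr=11 lookahead=/ remaining=[/ id $]
Step 27: shift /. Stack=[T /] ptr=12 lookahead=id remaining=[id $]
Step 28: shift id. Stack=[T / id] ptr=13 lookahead=$ remaining=[$]
Step 29: reduce F->id. Stack=[T / F] ptr=13 lookahead=$ remaining=[$]
Step 30: reduce T->T / F. Stack=[T] ptr=13 lookahead=$ remaining=[$]
Step 31: reduce E->T. Stack=[E] ptr=13 lookahead=$ remaining=[$]
Step 32: accept. Stack=[E] ptr=13 lookahead=$ remaining=[$]

Answer: 7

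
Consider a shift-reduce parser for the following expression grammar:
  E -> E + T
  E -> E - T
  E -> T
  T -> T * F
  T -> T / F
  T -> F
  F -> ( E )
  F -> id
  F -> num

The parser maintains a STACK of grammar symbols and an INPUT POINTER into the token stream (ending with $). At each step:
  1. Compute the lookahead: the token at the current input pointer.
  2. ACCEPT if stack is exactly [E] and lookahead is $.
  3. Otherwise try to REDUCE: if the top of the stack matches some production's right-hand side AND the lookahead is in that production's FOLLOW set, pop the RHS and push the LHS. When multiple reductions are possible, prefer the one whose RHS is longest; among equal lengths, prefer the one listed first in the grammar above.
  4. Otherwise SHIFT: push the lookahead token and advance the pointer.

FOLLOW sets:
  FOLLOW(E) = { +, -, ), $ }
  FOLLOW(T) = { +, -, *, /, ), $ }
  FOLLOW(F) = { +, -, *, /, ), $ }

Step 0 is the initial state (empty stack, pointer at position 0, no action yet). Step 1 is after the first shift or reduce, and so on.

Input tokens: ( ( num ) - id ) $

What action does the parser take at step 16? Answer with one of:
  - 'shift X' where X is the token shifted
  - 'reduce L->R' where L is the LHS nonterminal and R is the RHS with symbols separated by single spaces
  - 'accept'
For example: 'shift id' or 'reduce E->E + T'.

Step 1: shift (. Stack=[(] ptr=1 lookahead=( remaining=[( num ) - id ) $]
Step 2: shift (. Stack=[( (] ptr=2 lookahead=num remaining=[num ) - id ) $]
Step 3: shift num. Stack=[( ( num] ptr=3 lookahead=) remaining=[) - id ) $]
Step 4: reduce F->num. Stack=[( ( F] ptr=3 lookahead=) remaining=[) - id ) $]
Step 5: reduce T->F. Stack=[( ( T] ptr=3 lookahead=) remaining=[) - id ) $]
Step 6: reduce E->T. Stack=[( ( E] ptr=3 lookahead=) remaining=[) - id ) $]
Step 7: shift ). Stack=[( ( E )] ptr=4 lookahead=- remaining=[- id ) $]
Step 8: reduce F->( E ). Stack=[( F] ptr=4 lookahead=- remaining=[- id ) $]
Step 9: reduce T->F. Stack=[( T] ptr=4 lookahead=- remaining=[- id ) $]
Step 10: reduce E->T. Stack=[( E] ptr=4 lookahead=- remaining=[- id ) $]
Step 11: shift -. Stack=[( E -] ptr=5 lookahead=id remaining=[id ) $]
Step 12: shift id. Stack=[( E - id] ptr=6 lookahead=) remaining=[) $]
Step 13: reduce F->id. Stack=[( E - F] ptr=6 lookahead=) remaining=[) $]
Step 14: reduce T->F. Stack=[( E - T] ptr=6 lookahead=) remaining=[) $]
Step 15: reduce E->E - T. Stack=[( E] ptr=6 lookahead=) remaining=[) $]
Step 16: shift ). Stack=[( E )] ptr=7 lookahead=$ remaining=[$]

Answer: shift )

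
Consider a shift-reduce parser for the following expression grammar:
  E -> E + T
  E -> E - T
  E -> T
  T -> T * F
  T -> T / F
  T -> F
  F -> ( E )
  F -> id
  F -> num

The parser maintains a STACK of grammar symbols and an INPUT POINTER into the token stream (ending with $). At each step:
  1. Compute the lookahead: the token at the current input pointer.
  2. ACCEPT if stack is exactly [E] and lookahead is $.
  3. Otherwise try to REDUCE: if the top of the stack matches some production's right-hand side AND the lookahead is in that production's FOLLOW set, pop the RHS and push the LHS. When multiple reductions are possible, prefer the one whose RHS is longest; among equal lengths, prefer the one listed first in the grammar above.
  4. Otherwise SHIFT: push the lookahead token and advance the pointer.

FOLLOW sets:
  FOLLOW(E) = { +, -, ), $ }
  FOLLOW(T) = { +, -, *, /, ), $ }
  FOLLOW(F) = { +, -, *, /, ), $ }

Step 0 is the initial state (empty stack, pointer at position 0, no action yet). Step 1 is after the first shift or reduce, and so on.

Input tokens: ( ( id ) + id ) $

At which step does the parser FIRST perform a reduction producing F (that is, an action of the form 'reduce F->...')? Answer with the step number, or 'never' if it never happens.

Step 1: shift (. Stack=[(] ptr=1 lookahead=( remaining=[( id ) + id ) $]
Step 2: shift (. Stack=[( (] ptr=2 lookahead=id remaining=[id ) + id ) $]
Step 3: shift id. Stack=[( ( id] ptr=3 lookahead=) remaining=[) + id ) $]
Step 4: reduce F->id. Stack=[( ( F] ptr=3 lookahead=) remaining=[) + id ) $]

Answer: 4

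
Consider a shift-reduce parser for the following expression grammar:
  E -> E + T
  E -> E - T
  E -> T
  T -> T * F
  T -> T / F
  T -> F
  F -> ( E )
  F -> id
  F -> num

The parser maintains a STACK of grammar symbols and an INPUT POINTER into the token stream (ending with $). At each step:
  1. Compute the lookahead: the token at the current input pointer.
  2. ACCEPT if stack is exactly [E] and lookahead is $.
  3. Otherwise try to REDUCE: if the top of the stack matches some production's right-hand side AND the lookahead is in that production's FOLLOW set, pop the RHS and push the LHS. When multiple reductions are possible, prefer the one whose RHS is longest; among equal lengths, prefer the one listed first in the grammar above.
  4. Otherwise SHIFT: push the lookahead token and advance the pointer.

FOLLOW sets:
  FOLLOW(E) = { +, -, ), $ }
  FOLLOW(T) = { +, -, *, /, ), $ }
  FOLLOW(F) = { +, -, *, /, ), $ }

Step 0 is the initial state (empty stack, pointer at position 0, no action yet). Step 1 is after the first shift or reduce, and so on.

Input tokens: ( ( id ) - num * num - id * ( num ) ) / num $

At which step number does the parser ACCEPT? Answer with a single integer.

Step 1: shift (. Stack=[(] ptr=1 lookahead=( remaining=[( id ) - num * num - id * ( num ) ) / num $]
Step 2: shift (. Stack=[( (] ptr=2 lookahead=id remaining=[id ) - num * num - id * ( num ) ) / num $]
Step 3: shift id. Stack=[( ( id] ptr=3 lookahead=) remaining=[) - num * num - id * ( num ) ) / num $]
Step 4: reduce F->id. Stack=[( ( F] ptr=3 lookahead=) remaining=[) - num * num - id * ( num ) ) / num $]
Step 5: reduce T->F. Stack=[( ( T] ptr=3 lookahead=) remaining=[) - num * num - id * ( num ) ) / num $]
Step 6: reduce E->T. Stack=[( ( E] ptr=3 lookahead=) remaining=[) - num * num - id * ( num ) ) / num $]
Step 7: shift ). Stack=[( ( E )] ptr=4 lookahead=- remaining=[- num * num - id * ( num ) ) / num $]
Step 8: reduce F->( E ). Stack=[( F] ptr=4 lookahead=- remaining=[- num * num - id * ( num ) ) / num $]
Step 9: reduce T->F. Stack=[( T] ptr=4 lookahead=- remaining=[- num * num - id * ( num ) ) / num $]
Step 10: reduce E->T. Stack=[( E] ptr=4 lookahead=- remaining=[- num * num - id * ( num ) ) / num $]
Step 11: shift -. Stack=[( E -] ptr=5 lookahead=num remaining=[num * num - id * ( num ) ) / num $]
Step 12: shift num. Stack=[( E - num] ptr=6 lookahead=* remaining=[* num - id * ( num ) ) / num $]
Step 13: reduce F->num. Stack=[( E - F] ptr=6 lookahead=* remaining=[* num - id * ( num ) ) / num $]
Step 14: reduce T->F. Stack=[( E - T] ptr=6 lookahead=* remaining=[* num - id * ( num ) ) / num $]
Step 15: shift *. Stack=[( E - T *] ptr=7 lookahead=num remaining=[num - id * ( num ) ) / num $]
Step 16: shift num. Stack=[( E - T * num] ptr=8 lookahead=- remaining=[- id * ( num ) ) / num $]
Step 17: reduce F->num. Stack=[( E - T * F] ptr=8 lookahead=- remaining=[- id * ( num ) ) / num $]
Step 18: reduce T->T * F. Stack=[( E - T] ptr=8 lookahead=- remaining=[- id * ( num ) ) / num $]
Step 19: reduce E->E - T. Stack=[( E] ptr=8 lookahead=- remaining=[- id * ( num ) ) / num $]
Step 20: shift -. Stack=[( E -] ptr=9 lookahead=id remaining=[id * ( num ) ) / num $]
Step 21: shift id. Stack=[( E - id] ptr=10 lookahead=* remaining=[* ( num ) ) / num $]
Step 22: reduce F->id. Stack=[( E - F] ptr=10 lookahead=* remaining=[* ( num ) ) / num $]
Step 23: reduce T->F. Stack=[( E - T] ptr=10 lookahead=* remaining=[* ( num ) ) / num $]
Step 24: shift *. Stack=[( E - T *] ptr=11 lookahead=( remaining=[( num ) ) / num $]
Step 25: shift (. Stack=[( E - T * (] ptr=12 lookahead=num remaining=[num ) ) / num $]
Step 26: shift num. Stack=[( E - T * ( num] ptr=13 lookahead=) remaining=[) ) / num $]
Step 27: reduce F->num. Stack=[( E - T * ( F] ptr=13 lookahead=) remaining=[) ) / num $]
Step 28: reduce T->F. Stack=[( E - T * ( T] ptr=13 lookahead=) remaining=[) ) / num $]
Step 29: reduce E->T. Stack=[( E - T * ( E] ptr=13 lookahead=) remaining=[) ) / num $]
Step 30: shift ). Stack=[( E - T * ( E )] ptr=14 lookahead=) remaining=[) / num $]
Step 31: reduce F->( E ). Stack=[( E - T * F] ptr=14 lookahead=) remaining=[) / num $]
Step 32: reduce T->T * F. Stack=[( E - T] ptr=14 lookahead=) remaining=[) / num $]
Step 33: reduce E->E - T. Stack=[( E] ptr=14 lookahead=) remaining=[) / num $]
Step 34: shift ). Stack=[( E )] ptr=15 lookahead=/ remaining=[/ num $]
Step 35: reduce F->( E ). Stack=[F] ptr=15 lookahead=/ remaining=[/ num $]
Step 36: reduce T->F. Stack=[T] ptr=15 lookahead=/ remaining=[/ num $]
Step 37: shift /. Stack=[T /] ptr=16 lookahead=num remaining=[num $]
Step 38: shift num. Stack=[T / num] ptr=17 lookahead=$ remaining=[$]
Step 39: reduce F->num. Stack=[T / F] ptr=17 lookahead=$ remaining=[$]
Step 40: reduce T->T / F. Stack=[T] ptr=17 lookahead=$ remaining=[$]
Step 41: reduce E->T. Stack=[E] ptr=17 lookahead=$ remaining=[$]
Step 42: accept. Stack=[E] ptr=17 lookahead=$ remaining=[$]

Answer: 42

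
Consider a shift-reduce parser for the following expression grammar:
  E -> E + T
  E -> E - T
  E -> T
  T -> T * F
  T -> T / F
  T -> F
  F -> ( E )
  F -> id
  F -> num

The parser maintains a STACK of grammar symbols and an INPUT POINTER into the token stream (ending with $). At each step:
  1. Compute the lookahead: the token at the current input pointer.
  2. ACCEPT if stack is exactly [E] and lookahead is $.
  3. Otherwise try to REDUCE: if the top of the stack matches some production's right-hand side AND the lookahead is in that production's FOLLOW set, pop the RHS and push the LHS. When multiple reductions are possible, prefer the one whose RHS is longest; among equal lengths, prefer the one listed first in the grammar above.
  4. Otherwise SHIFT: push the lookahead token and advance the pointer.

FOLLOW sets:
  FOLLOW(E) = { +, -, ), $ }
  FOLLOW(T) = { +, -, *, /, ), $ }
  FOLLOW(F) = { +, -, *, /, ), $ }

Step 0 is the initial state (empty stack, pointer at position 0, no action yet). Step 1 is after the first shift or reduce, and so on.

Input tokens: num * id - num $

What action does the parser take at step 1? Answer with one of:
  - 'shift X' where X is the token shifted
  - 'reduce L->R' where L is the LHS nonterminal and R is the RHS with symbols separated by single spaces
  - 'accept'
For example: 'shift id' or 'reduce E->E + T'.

Answer: shift num

Derivation:
Step 1: shift num. Stack=[num] ptr=1 lookahead=* remaining=[* id - num $]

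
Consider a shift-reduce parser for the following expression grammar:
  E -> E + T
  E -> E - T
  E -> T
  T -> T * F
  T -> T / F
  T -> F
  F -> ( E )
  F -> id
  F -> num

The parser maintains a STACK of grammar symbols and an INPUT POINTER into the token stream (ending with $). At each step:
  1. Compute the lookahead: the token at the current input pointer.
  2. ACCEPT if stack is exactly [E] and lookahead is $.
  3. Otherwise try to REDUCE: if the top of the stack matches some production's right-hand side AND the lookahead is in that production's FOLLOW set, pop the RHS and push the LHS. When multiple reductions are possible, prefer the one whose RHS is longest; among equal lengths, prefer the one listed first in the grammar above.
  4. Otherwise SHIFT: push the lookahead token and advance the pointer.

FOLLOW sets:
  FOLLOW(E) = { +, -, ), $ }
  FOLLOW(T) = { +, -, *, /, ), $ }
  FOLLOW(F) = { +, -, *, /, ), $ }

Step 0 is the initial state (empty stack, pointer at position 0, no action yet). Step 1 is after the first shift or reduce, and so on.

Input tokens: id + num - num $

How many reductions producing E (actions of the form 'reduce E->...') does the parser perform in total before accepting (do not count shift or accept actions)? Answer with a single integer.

Step 1: shift id. Stack=[id] ptr=1 lookahead=+ remaining=[+ num - num $]
Step 2: reduce F->id. Stack=[F] ptr=1 lookahead=+ remaining=[+ num - num $]
Step 3: reduce T->F. Stack=[T] ptr=1 lookahead=+ remaining=[+ num - num $]
Step 4: reduce E->T. Stack=[E] ptr=1 lookahead=+ remaining=[+ num - num $]
Step 5: shift +. Stack=[E +] ptr=2 lookahead=num remaining=[num - num $]
Step 6: shift num. Stack=[E + num] ptr=3 lookahead=- remaining=[- num $]
Step 7: reduce F->num. Stack=[E + F] ptr=3 lookahead=- remaining=[- num $]
Step 8: reduce T->F. Stack=[E + T] ptr=3 lookahead=- remaining=[- num $]
Step 9: reduce E->E + T. Stack=[E] ptr=3 lookahead=- remaining=[- num $]
Step 10: shift -. Stack=[E -] ptr=4 lookahead=num remaining=[num $]
Step 11: shift num. Stack=[E - num] ptr=5 lookahead=$ remaining=[$]
Step 12: reduce F->num. Stack=[E - F] ptr=5 lookahead=$ remaining=[$]
Step 13: reduce T->F. Stack=[E - T] ptr=5 lookahead=$ remaining=[$]
Step 14: reduce E->E - T. Stack=[E] ptr=5 lookahead=$ remaining=[$]
Step 15: accept. Stack=[E] ptr=5 lookahead=$ remaining=[$]

Answer: 3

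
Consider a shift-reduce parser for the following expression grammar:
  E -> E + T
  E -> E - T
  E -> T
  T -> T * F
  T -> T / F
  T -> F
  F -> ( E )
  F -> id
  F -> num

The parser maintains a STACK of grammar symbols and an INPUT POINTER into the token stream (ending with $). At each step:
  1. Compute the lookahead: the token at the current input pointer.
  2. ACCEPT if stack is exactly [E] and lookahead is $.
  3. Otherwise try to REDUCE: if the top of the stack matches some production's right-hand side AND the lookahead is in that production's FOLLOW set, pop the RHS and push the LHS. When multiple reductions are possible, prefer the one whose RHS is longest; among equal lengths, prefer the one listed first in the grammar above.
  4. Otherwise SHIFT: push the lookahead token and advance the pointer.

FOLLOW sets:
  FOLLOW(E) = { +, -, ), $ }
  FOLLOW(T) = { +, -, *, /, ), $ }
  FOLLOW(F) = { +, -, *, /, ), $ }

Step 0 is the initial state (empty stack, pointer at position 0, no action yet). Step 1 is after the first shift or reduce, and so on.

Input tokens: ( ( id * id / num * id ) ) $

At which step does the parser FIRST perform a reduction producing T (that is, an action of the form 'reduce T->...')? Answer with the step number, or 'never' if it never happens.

Step 1: shift (. Stack=[(] ptr=1 lookahead=( remaining=[( id * id / num * id ) ) $]
Step 2: shift (. Stack=[( (] ptr=2 lookahead=id remaining=[id * id / num * id ) ) $]
Step 3: shift id. Stack=[( ( id] ptr=3 lookahead=* remaining=[* id / num * id ) ) $]
Step 4: reduce F->id. Stack=[( ( F] ptr=3 lookahead=* remaining=[* id / num * id ) ) $]
Step 5: reduce T->F. Stack=[( ( T] ptr=3 lookahead=* remaining=[* id / num * id ) ) $]

Answer: 5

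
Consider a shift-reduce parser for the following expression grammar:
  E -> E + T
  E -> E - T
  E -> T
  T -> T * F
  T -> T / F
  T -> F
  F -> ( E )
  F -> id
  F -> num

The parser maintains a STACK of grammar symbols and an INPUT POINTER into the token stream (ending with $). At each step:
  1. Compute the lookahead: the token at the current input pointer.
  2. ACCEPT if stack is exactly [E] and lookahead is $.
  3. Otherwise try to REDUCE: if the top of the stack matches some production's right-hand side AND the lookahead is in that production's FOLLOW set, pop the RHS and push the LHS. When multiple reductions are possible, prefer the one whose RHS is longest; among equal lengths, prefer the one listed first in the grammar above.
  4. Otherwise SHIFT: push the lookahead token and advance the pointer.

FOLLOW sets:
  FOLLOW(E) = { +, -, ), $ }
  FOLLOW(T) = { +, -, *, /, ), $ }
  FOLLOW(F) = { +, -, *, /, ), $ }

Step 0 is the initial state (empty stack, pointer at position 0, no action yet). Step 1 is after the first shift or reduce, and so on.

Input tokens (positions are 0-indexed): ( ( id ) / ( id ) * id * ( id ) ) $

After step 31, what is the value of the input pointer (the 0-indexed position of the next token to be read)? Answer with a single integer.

Step 1: shift (. Stack=[(] ptr=1 lookahead=( remaining=[( id ) / ( id ) * id * ( id ) ) $]
Step 2: shift (. Stack=[( (] ptr=2 lookahead=id remaining=[id ) / ( id ) * id * ( id ) ) $]
Step 3: shift id. Stack=[( ( id] ptr=3 lookahead=) remaining=[) / ( id ) * id * ( id ) ) $]
Step 4: reduce F->id. Stack=[( ( F] ptr=3 lookahead=) remaining=[) / ( id ) * id * ( id ) ) $]
Step 5: reduce T->F. Stack=[( ( T] ptr=3 lookahead=) remaining=[) / ( id ) * id * ( id ) ) $]
Step 6: reduce E->T. Stack=[( ( E] ptr=3 lookahead=) remaining=[) / ( id ) * id * ( id ) ) $]
Step 7: shift ). Stack=[( ( E )] ptr=4 lookahead=/ remaining=[/ ( id ) * id * ( id ) ) $]
Step 8: reduce F->( E ). Stack=[( F] ptr=4 lookahead=/ remaining=[/ ( id ) * id * ( id ) ) $]
Step 9: reduce T->F. Stack=[( T] ptr=4 lookahead=/ remaining=[/ ( id ) * id * ( id ) ) $]
Step 10: shift /. Stack=[( T /] ptr=5 lookahead=( remaining=[( id ) * id * ( id ) ) $]
Step 11: shift (. Stack=[( T / (] ptr=6 lookahead=id remaining=[id ) * id * ( id ) ) $]
Step 12: shift id. Stack=[( T / ( id] ptr=7 lookahead=) remaining=[) * id * ( id ) ) $]
Step 13: reduce F->id. Stack=[( T / ( F] ptr=7 lookahead=) remaining=[) * id * ( id ) ) $]
Step 14: reduce T->F. Stack=[( T / ( T] ptr=7 lookahead=) remaining=[) * id * ( id ) ) $]
Step 15: reduce E->T. Stack=[( T / ( E] ptr=7 lookahead=) remaining=[) * id * ( id ) ) $]
Step 16: shift ). Stack=[( T / ( E )] ptr=8 lookahead=* remaining=[* id * ( id ) ) $]
Step 17: reduce F->( E ). Stack=[( T / F] ptr=8 lookahead=* remaining=[* id * ( id ) ) $]
Step 18: reduce T->T / F. Stack=[( T] ptr=8 lookahead=* remaining=[* id * ( id ) ) $]
Step 19: shift *. Stack=[( T *] ptr=9 lookahead=id remaining=[id * ( id ) ) $]
Step 20: shift id. Stack=[( T * id] ptr=10 lookahead=* remaining=[* ( id ) ) $]
Step 21: reduce F->id. Stack=[( T * F] ptr=10 lookahead=* remaining=[* ( id ) ) $]
Step 22: reduce T->T * F. Stack=[( T] ptr=10 lookahead=* remaining=[* ( id ) ) $]
Step 23: shift *. Stack=[( T *] ptr=11 lookahead=( remaining=[( id ) ) $]
Step 24: shift (. Stack=[( T * (] ptr=12 lookahead=id remaining=[id ) ) $]
Step 25: shift id. Stack=[( T * ( id] ptr=13 lookahead=) remaining=[) ) $]
Step 26: reduce F->id. Stack=[( T * ( F] ptr=13 lookahead=) remaining=[) ) $]
Step 27: reduce T->F. Stack=[( T * ( T] ptr=13 lookahead=) remaining=[) ) $]
Step 28: reduce E->T. Stack=[( T * ( E] ptr=13 lookahead=) remaining=[) ) $]
Step 29: shift ). Stack=[( T * ( E )] ptr=14 lookahead=) remaining=[) $]
Step 30: reduce F->( E ). Stack=[( T * F] ptr=14 lookahead=) remaining=[) $]
Step 31: reduce T->T * F. Stack=[( T] ptr=14 lookahead=) remaining=[) $]

Answer: 14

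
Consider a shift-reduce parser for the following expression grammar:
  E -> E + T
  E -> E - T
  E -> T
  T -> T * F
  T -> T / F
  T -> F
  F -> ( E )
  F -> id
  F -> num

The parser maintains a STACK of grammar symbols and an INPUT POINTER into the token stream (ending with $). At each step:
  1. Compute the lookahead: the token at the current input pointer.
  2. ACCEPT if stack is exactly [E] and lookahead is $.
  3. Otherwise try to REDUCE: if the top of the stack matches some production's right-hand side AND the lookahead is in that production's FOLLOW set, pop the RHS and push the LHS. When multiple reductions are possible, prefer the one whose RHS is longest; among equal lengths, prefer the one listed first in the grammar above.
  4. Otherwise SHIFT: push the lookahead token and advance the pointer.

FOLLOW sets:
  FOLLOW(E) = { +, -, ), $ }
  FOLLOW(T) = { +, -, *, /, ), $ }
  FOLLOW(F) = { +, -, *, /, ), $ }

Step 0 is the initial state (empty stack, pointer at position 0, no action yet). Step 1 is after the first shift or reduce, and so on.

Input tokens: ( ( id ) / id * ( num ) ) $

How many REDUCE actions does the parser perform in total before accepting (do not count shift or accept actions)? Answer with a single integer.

Step 1: shift (. Stack=[(] ptr=1 lookahead=( remaining=[( id ) / id * ( num ) ) $]
Step 2: shift (. Stack=[( (] ptr=2 lookahead=id remaining=[id ) / id * ( num ) ) $]
Step 3: shift id. Stack=[( ( id] ptr=3 lookahead=) remaining=[) / id * ( num ) ) $]
Step 4: reduce F->id. Stack=[( ( F] ptr=3 lookahead=) remaining=[) / id * ( num ) ) $]
Step 5: reduce T->F. Stack=[( ( T] ptr=3 lookahead=) remaining=[) / id * ( num ) ) $]
Step 6: reduce E->T. Stack=[( ( E] ptr=3 lookahead=) remaining=[) / id * ( num ) ) $]
Step 7: shift ). Stack=[( ( E )] ptr=4 lookahead=/ remaining=[/ id * ( num ) ) $]
Step 8: reduce F->( E ). Stack=[( F] ptr=4 lookahead=/ remaining=[/ id * ( num ) ) $]
Step 9: reduce T->F. Stack=[( T] ptr=4 lookahead=/ remaining=[/ id * ( num ) ) $]
Step 10: shift /. Stack=[( T /] ptr=5 lookahead=id remaining=[id * ( num ) ) $]
Step 11: shift id. Stack=[( T / id] ptr=6 lookahead=* remaining=[* ( num ) ) $]
Step 12: reduce F->id. Stack=[( T / F] ptr=6 lookahead=* remaining=[* ( num ) ) $]
Step 13: reduce T->T / F. Stack=[( T] ptr=6 lookahead=* remaining=[* ( num ) ) $]
Step 14: shift *. Stack=[( T *] ptr=7 lookahead=( remaining=[( num ) ) $]
Step 15: shift (. Stack=[( T * (] ptr=8 lookahead=num remaining=[num ) ) $]
Step 16: shift num. Stack=[( T * ( num] ptr=9 lookahead=) remaining=[) ) $]
Step 17: reduce F->num. Stack=[( T * ( F] ptr=9 lookahead=) remaining=[) ) $]
Step 18: reduce T->F. Stack=[( T * ( T] ptr=9 lookahead=) remaining=[) ) $]
Step 19: reduce E->T. Stack=[( T * ( E] ptr=9 lookahead=) remaining=[) ) $]
Step 20: shift ). Stack=[( T * ( E )] ptr=10 lookahead=) remaining=[) $]
Step 21: reduce F->( E ). Stack=[( T * F] ptr=10 lookahead=) remaining=[) $]
Step 22: reduce T->T * F. Stack=[( T] ptr=10 lookahead=) remaining=[) $]
Step 23: reduce E->T. Stack=[( E] ptr=10 lookahead=) remaining=[) $]
Step 24: shift ). Stack=[( E )] ptr=11 lookahead=$ remaining=[$]
Step 25: reduce F->( E ). Stack=[F] ptr=11 lookahead=$ remaining=[$]
Step 26: reduce T->F. Stack=[T] ptr=11 lookahead=$ remaining=[$]
Step 27: reduce E->T. Stack=[E] ptr=11 lookahead=$ remaining=[$]
Step 28: accept. Stack=[E] ptr=11 lookahead=$ remaining=[$]

Answer: 16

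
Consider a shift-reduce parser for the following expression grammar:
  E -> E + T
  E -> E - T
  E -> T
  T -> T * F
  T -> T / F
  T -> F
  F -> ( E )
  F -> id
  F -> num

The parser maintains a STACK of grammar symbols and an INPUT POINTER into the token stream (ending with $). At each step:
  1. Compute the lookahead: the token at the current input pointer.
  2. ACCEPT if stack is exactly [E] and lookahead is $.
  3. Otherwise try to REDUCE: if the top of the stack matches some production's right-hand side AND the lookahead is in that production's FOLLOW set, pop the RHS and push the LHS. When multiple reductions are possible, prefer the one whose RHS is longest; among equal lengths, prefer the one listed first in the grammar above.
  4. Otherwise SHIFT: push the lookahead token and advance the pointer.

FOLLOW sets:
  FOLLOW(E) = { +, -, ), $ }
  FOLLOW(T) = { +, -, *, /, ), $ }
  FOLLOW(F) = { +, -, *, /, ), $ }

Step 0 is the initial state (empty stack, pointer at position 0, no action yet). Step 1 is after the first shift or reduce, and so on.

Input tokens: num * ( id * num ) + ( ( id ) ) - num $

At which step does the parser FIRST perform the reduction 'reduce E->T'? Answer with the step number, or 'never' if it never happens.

Step 1: shift num. Stack=[num] ptr=1 lookahead=* remaining=[* ( id * num ) + ( ( id ) ) - num $]
Step 2: reduce F->num. Stack=[F] ptr=1 lookahead=* remaining=[* ( id * num ) + ( ( id ) ) - num $]
Step 3: reduce T->F. Stack=[T] ptr=1 lookahead=* remaining=[* ( id * num ) + ( ( id ) ) - num $]
Step 4: shift *. Stack=[T *] ptr=2 lookahead=( remaining=[( id * num ) + ( ( id ) ) - num $]
Step 5: shift (. Stack=[T * (] ptr=3 lookahead=id remaining=[id * num ) + ( ( id ) ) - num $]
Step 6: shift id. Stack=[T * ( id] ptr=4 lookahead=* remaining=[* num ) + ( ( id ) ) - num $]
Step 7: reduce F->id. Stack=[T * ( F] ptr=4 lookahead=* remaining=[* num ) + ( ( id ) ) - num $]
Step 8: reduce T->F. Stack=[T * ( T] ptr=4 lookahead=* remaining=[* num ) + ( ( id ) ) - num $]
Step 9: shift *. Stack=[T * ( T *] ptr=5 lookahead=num remaining=[num ) + ( ( id ) ) - num $]
Step 10: shift num. Stack=[T * ( T * num] ptr=6 lookahead=) remaining=[) + ( ( id ) ) - num $]
Step 11: reduce F->num. Stack=[T * ( T * F] ptr=6 lookahead=) remaining=[) + ( ( id ) ) - num $]
Step 12: reduce T->T * F. Stack=[T * ( T] ptr=6 lookahead=) remaining=[) + ( ( id ) ) - num $]
Step 13: reduce E->T. Stack=[T * ( E] ptr=6 lookahead=) remaining=[) + ( ( id ) ) - num $]

Answer: 13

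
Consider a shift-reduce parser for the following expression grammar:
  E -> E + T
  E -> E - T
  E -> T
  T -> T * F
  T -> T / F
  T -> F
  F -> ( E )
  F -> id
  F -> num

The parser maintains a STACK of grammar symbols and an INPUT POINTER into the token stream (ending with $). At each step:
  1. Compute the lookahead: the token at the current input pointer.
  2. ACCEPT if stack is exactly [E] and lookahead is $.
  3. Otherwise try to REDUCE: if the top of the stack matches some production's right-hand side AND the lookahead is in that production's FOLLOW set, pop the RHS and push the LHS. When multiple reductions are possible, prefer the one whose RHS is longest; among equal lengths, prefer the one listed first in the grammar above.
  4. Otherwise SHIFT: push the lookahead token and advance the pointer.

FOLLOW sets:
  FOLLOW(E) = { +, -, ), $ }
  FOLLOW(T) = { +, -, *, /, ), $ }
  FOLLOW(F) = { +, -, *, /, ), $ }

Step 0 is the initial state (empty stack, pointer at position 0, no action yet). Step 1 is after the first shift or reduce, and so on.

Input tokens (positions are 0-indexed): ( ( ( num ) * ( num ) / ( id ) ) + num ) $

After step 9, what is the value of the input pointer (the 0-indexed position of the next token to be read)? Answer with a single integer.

Answer: 5

Derivation:
Step 1: shift (. Stack=[(] ptr=1 lookahead=( remaining=[( ( num ) * ( num ) / ( id ) ) + num ) $]
Step 2: shift (. Stack=[( (] ptr=2 lookahead=( remaining=[( num ) * ( num ) / ( id ) ) + num ) $]
Step 3: shift (. Stack=[( ( (] ptr=3 lookahead=num remaining=[num ) * ( num ) / ( id ) ) + num ) $]
Step 4: shift num. Stack=[( ( ( num] ptr=4 lookahead=) remaining=[) * ( num ) / ( id ) ) + num ) $]
Step 5: reduce F->num. Stack=[( ( ( F] ptr=4 lookahead=) remaining=[) * ( num ) / ( id ) ) + num ) $]
Step 6: reduce T->F. Stack=[( ( ( T] ptr=4 lookahead=) remaining=[) * ( num ) / ( id ) ) + num ) $]
Step 7: reduce E->T. Stack=[( ( ( E] ptr=4 lookahead=) remaining=[) * ( num ) / ( id ) ) + num ) $]
Step 8: shift ). Stack=[( ( ( E )] ptr=5 lookahead=* remaining=[* ( num ) / ( id ) ) + num ) $]
Step 9: reduce F->( E ). Stack=[( ( F] ptr=5 lookahead=* remaining=[* ( num ) / ( id ) ) + num ) $]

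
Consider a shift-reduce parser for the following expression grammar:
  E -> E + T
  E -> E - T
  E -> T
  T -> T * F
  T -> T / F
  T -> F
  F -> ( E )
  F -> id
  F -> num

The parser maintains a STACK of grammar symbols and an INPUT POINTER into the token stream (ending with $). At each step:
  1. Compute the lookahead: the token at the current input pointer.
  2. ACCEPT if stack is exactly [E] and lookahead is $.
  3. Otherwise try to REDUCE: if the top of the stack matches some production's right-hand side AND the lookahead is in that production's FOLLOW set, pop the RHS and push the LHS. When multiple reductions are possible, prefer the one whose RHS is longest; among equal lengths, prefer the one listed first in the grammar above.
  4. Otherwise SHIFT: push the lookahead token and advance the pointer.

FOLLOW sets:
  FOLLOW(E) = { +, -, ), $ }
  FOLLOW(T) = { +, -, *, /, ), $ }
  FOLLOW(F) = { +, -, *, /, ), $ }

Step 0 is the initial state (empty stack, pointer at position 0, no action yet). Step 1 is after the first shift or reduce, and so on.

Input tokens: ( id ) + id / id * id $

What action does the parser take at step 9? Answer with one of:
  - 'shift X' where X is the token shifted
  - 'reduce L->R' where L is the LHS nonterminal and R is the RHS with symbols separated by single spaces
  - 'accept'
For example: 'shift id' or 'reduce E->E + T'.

Step 1: shift (. Stack=[(] ptr=1 lookahead=id remaining=[id ) + id / id * id $]
Step 2: shift id. Stack=[( id] ptr=2 lookahead=) remaining=[) + id / id * id $]
Step 3: reduce F->id. Stack=[( F] ptr=2 lookahead=) remaining=[) + id / id * id $]
Step 4: reduce T->F. Stack=[( T] ptr=2 lookahead=) remaining=[) + id / id * id $]
Step 5: reduce E->T. Stack=[( E] ptr=2 lookahead=) remaining=[) + id / id * id $]
Step 6: shift ). Stack=[( E )] ptr=3 lookahead=+ remaining=[+ id / id * id $]
Step 7: reduce F->( E ). Stack=[F] ptr=3 lookahead=+ remaining=[+ id / id * id $]
Step 8: reduce T->F. Stack=[T] ptr=3 lookahead=+ remaining=[+ id / id * id $]
Step 9: reduce E->T. Stack=[E] ptr=3 lookahead=+ remaining=[+ id / id * id $]

Answer: reduce E->T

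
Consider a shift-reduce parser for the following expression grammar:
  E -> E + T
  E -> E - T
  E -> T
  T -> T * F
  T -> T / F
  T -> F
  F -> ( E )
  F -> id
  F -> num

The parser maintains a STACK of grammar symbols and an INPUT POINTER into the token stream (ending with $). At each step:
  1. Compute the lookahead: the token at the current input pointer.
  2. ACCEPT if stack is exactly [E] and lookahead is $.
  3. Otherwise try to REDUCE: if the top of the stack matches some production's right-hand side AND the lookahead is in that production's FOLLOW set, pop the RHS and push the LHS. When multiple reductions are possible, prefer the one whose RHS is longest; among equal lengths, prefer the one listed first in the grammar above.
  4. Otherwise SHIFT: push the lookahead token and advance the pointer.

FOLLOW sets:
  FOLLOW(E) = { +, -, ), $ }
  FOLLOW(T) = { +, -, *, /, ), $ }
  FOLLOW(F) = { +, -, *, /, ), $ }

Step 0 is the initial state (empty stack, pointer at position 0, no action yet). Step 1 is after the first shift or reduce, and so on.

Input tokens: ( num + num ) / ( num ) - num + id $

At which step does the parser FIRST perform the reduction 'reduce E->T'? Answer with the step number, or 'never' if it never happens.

Answer: 5

Derivation:
Step 1: shift (. Stack=[(] ptr=1 lookahead=num remaining=[num + num ) / ( num ) - num + id $]
Step 2: shift num. Stack=[( num] ptr=2 lookahead=+ remaining=[+ num ) / ( num ) - num + id $]
Step 3: reduce F->num. Stack=[( F] ptr=2 lookahead=+ remaining=[+ num ) / ( num ) - num + id $]
Step 4: reduce T->F. Stack=[( T] ptr=2 lookahead=+ remaining=[+ num ) / ( num ) - num + id $]
Step 5: reduce E->T. Stack=[( E] ptr=2 lookahead=+ remaining=[+ num ) / ( num ) - num + id $]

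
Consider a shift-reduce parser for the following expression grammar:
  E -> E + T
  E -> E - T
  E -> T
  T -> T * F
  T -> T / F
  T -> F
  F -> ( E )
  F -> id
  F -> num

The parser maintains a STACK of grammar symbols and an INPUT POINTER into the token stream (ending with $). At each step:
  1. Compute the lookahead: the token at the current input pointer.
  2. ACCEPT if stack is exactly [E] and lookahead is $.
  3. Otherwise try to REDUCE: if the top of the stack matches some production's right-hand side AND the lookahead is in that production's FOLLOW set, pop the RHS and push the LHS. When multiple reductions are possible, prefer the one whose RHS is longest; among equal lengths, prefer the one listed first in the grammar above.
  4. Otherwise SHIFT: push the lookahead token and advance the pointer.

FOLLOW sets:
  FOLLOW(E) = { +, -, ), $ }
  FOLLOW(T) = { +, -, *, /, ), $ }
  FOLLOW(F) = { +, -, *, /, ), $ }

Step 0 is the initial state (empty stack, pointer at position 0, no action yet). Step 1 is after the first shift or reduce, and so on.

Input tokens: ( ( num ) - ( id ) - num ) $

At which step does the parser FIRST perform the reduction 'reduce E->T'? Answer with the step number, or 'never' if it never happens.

Step 1: shift (. Stack=[(] ptr=1 lookahead=( remaining=[( num ) - ( id ) - num ) $]
Step 2: shift (. Stack=[( (] ptr=2 lookahead=num remaining=[num ) - ( id ) - num ) $]
Step 3: shift num. Stack=[( ( num] ptr=3 lookahead=) remaining=[) - ( id ) - num ) $]
Step 4: reduce F->num. Stack=[( ( F] ptr=3 lookahead=) remaining=[) - ( id ) - num ) $]
Step 5: reduce T->F. Stack=[( ( T] ptr=3 lookahead=) remaining=[) - ( id ) - num ) $]
Step 6: reduce E->T. Stack=[( ( E] ptr=3 lookahead=) remaining=[) - ( id ) - num ) $]

Answer: 6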